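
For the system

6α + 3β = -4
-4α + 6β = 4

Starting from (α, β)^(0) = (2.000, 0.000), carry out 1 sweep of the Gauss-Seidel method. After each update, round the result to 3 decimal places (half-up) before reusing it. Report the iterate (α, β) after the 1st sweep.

(-0.667, 0.222)

Iteration 1:
  α = (-4 - (3)·0.000) / (6) = -0.667
  β = (4 - (-4)·-0.667) / (6) = 0.222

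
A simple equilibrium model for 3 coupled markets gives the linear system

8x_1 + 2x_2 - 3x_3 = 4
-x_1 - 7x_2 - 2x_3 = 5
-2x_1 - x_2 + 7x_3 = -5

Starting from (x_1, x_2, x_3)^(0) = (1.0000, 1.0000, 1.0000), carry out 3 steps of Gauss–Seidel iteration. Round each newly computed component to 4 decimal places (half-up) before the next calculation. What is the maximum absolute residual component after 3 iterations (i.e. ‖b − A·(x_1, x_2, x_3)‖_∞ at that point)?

Iteration 1:
  x_1 = (4 - (2)·1.0000 - (-3)·1.0000) / (8) = 0.6250
  x_2 = (5 - (-1)·0.6250 - (-2)·1.0000) / (-7) = -1.0893
  x_3 = (-5 - (-2)·0.6250 - (-1)·-1.0893) / (7) = -0.6913
Iteration 2:
  x_1 = (4 - (2)·-1.0893 - (-3)·-0.6913) / (8) = 0.5131
  x_2 = (5 - (-1)·0.5131 - (-2)·-0.6913) / (-7) = -0.5901
  x_3 = (-5 - (-2)·0.5131 - (-1)·-0.5901) / (7) = -0.6520
Iteration 3:
  x_1 = (4 - (2)·-0.5901 - (-3)·-0.6520) / (8) = 0.4030
  x_2 = (5 - (-1)·0.4030 - (-2)·-0.6520) / (-7) = -0.5856
  x_3 = (-5 - (-2)·0.4030 - (-1)·-0.5856) / (7) = -0.6828
Residual b − A·x = (-0.1012, -0.0618, 0.0000); ∞-norm = 0.1012

0.1012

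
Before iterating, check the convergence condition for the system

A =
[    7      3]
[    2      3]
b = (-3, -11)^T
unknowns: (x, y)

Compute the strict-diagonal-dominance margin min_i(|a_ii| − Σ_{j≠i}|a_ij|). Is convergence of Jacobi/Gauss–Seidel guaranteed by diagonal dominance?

1

row 1: |7| − (3) = 4
row 2: |3| − (2) = 1
minimum over rows = 1 → strictly diagonally dominant (convergence guaranteed)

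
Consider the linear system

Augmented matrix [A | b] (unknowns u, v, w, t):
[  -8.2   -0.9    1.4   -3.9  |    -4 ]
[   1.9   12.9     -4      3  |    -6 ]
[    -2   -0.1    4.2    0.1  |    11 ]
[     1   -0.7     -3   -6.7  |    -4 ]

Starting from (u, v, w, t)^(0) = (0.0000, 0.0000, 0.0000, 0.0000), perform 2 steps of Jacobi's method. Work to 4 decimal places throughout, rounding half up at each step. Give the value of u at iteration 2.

Iteration 1:
  u = (-4 - (-0.9)·0.0000 - (1.4)·0.0000 - (-3.9)·0.0000) / (-8.2) = 0.4878
  v = (-6 - (1.9)·0.0000 - (-4)·0.0000 - (3)·0.0000) / (12.9) = -0.4651
  w = (11 - (-2)·0.0000 - (-0.1)·0.0000 - (0.1)·0.0000) / (4.2) = 2.6190
  t = (-4 - (1)·0.0000 - (-0.7)·0.0000 - (-3)·0.0000) / (-6.7) = 0.5970
Iteration 2:
  u = (-4 - (-0.9)·-0.4651 - (1.4)·2.6190 - (-3.9)·0.5970) / (-8.2) = 0.7021
  v = (-6 - (1.9)·0.4878 - (-4)·2.6190 - (3)·0.5970) / (12.9) = 0.1363
  w = (11 - (-2)·0.4878 - (-0.1)·-0.4651 - (0.1)·0.5970) / (4.2) = 2.8260
  t = (-4 - (1)·0.4878 - (-0.7)·-0.4651 - (-3)·2.6190) / (-6.7) = -0.4543

0.7021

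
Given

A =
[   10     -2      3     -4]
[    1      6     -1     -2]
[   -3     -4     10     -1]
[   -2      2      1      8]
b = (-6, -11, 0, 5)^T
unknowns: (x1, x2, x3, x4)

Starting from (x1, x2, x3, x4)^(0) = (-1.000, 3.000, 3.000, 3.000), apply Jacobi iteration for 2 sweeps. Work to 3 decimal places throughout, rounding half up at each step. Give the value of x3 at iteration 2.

Iteration 1:
  x1 = (-6 - (-2)·3.000 - (3)·3.000 - (-4)·3.000) / (10) = 0.300
  x2 = (-11 - (1)·-1.000 - (-1)·3.000 - (-2)·3.000) / (6) = -0.167
  x3 = (0 - (-3)·-1.000 - (-4)·3.000 - (-1)·3.000) / (10) = 1.200
  x4 = (5 - (-2)·-1.000 - (2)·3.000 - (1)·3.000) / (8) = -0.750
Iteration 2:
  x1 = (-6 - (-2)·-0.167 - (3)·1.200 - (-4)·-0.750) / (10) = -1.293
  x2 = (-11 - (1)·0.300 - (-1)·1.200 - (-2)·-0.750) / (6) = -1.933
  x3 = (0 - (-3)·0.300 - (-4)·-0.167 - (-1)·-0.750) / (10) = -0.052
  x4 = (5 - (-2)·0.300 - (2)·-0.167 - (1)·1.200) / (8) = 0.592

-0.052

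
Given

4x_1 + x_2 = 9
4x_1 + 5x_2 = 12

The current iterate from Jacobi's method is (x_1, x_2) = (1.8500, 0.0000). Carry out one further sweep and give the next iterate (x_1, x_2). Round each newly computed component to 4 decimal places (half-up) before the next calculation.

(2.2500, 0.9200)

One sweep:
  x_1 = (9 - (1)·0.0000) / (4) = 2.2500
  x_2 = (12 - (4)·1.8500) / (5) = 0.9200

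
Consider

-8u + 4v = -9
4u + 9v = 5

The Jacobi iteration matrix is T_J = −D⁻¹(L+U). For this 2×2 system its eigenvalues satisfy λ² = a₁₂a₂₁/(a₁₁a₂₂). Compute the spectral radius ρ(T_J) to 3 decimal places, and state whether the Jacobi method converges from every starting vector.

a₁₂a₂₁/(a₁₁a₂₂) = (4)·(4) / ((-8)·(9)) = -0.222222
ρ = √|-0.222222| = √0.222222 = 0.471
ρ < 1, so Jacobi converges

0.471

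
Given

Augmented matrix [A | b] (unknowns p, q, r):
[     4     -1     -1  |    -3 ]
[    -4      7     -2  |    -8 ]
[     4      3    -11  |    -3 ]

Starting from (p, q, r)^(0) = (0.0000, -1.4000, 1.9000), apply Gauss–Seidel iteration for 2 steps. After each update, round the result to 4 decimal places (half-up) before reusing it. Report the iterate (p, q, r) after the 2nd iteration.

(-1.0432, -1.8006, -0.5977)

Iteration 1:
  p = (-3 - (-1)·-1.4000 - (-1)·1.9000) / (4) = -0.6250
  q = (-8 - (-4)·-0.6250 - (-2)·1.9000) / (7) = -0.9571
  r = (-3 - (4)·-0.6250 - (3)·-0.9571) / (-11) = -0.2156
Iteration 2:
  p = (-3 - (-1)·-0.9571 - (-1)·-0.2156) / (4) = -1.0432
  q = (-8 - (-4)·-1.0432 - (-2)·-0.2156) / (7) = -1.8006
  r = (-3 - (4)·-1.0432 - (3)·-1.8006) / (-11) = -0.5977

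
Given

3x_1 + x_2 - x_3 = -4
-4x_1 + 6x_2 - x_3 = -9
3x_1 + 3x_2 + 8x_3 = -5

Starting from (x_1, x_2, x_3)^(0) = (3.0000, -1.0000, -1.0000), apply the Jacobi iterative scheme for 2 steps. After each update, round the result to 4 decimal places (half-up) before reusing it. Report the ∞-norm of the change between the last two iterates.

Iteration 1:
  x_1 = (-4 - (1)·-1.0000 - (-1)·-1.0000) / (3) = -1.3333
  x_2 = (-9 - (-4)·3.0000 - (-1)·-1.0000) / (6) = 0.3333
  x_3 = (-5 - (3)·3.0000 - (3)·-1.0000) / (8) = -1.3750
Iteration 2:
  x_1 = (-4 - (1)·0.3333 - (-1)·-1.3750) / (3) = -1.9028
  x_2 = (-9 - (-4)·-1.3333 - (-1)·-1.3750) / (6) = -2.6180
  x_3 = (-5 - (3)·-1.3333 - (3)·0.3333) / (8) = -0.2500
Change: (-0.5695, -2.9513, 1.1250) → max |·| = 2.9513

2.9513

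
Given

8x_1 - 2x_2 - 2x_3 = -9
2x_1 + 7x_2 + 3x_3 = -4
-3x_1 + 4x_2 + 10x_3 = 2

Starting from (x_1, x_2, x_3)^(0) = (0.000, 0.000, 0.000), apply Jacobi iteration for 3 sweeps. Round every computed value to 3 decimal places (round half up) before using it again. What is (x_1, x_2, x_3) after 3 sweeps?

Iteration 1:
  x_1 = (-9 - (-2)·0.000 - (-2)·0.000) / (8) = -1.125
  x_2 = (-4 - (2)·0.000 - (3)·0.000) / (7) = -0.571
  x_3 = (2 - (-3)·0.000 - (4)·0.000) / (10) = 0.200
Iteration 2:
  x_1 = (-9 - (-2)·-0.571 - (-2)·0.200) / (8) = -1.218
  x_2 = (-4 - (2)·-1.125 - (3)·0.200) / (7) = -0.336
  x_3 = (2 - (-3)·-1.125 - (4)·-0.571) / (10) = 0.091
Iteration 3:
  x_1 = (-9 - (-2)·-0.336 - (-2)·0.091) / (8) = -1.186
  x_2 = (-4 - (2)·-1.218 - (3)·0.091) / (7) = -0.262
  x_3 = (2 - (-3)·-1.218 - (4)·-0.336) / (10) = -0.031

(-1.186, -0.262, -0.031)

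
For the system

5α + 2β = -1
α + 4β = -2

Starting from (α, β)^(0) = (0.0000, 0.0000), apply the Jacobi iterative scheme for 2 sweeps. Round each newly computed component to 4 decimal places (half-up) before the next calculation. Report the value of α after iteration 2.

0.0000

Iteration 1:
  α = (-1 - (2)·0.0000) / (5) = -0.2000
  β = (-2 - (1)·0.0000) / (4) = -0.5000
Iteration 2:
  α = (-1 - (2)·-0.5000) / (5) = 0.0000
  β = (-2 - (1)·-0.2000) / (4) = -0.4500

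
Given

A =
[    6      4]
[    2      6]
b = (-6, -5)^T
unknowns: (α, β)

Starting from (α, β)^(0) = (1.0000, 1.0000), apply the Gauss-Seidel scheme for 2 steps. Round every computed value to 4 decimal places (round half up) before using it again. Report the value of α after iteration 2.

-0.8148

Iteration 1:
  α = (-6 - (4)·1.0000) / (6) = -1.6667
  β = (-5 - (2)·-1.6667) / (6) = -0.2778
Iteration 2:
  α = (-6 - (4)·-0.2778) / (6) = -0.8148
  β = (-5 - (2)·-0.8148) / (6) = -0.5617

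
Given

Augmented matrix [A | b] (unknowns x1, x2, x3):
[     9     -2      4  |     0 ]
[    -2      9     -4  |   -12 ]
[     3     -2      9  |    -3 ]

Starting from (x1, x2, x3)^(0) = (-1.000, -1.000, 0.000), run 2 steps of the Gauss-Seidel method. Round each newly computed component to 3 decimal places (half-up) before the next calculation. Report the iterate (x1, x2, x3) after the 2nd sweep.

(-0.055, -1.598, -0.670)

Iteration 1:
  x1 = (0 - (-2)·-1.000 - (4)·0.000) / (9) = -0.222
  x2 = (-12 - (-2)·-0.222 - (-4)·0.000) / (9) = -1.383
  x3 = (-3 - (3)·-0.222 - (-2)·-1.383) / (9) = -0.567
Iteration 2:
  x1 = (0 - (-2)·-1.383 - (4)·-0.567) / (9) = -0.055
  x2 = (-12 - (-2)·-0.055 - (-4)·-0.567) / (9) = -1.598
  x3 = (-3 - (3)·-0.055 - (-2)·-1.598) / (9) = -0.670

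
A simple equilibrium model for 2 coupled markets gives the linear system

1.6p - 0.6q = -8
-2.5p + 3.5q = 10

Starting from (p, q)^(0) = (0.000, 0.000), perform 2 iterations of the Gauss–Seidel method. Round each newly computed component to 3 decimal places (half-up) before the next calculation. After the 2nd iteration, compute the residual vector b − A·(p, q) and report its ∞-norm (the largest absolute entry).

Iteration 1:
  p = (-8 - (-0.6)·0.000) / (1.6) = -5.000
  q = (10 - (-2.5)·-5.000) / (3.5) = -0.714
Iteration 2:
  p = (-8 - (-0.6)·-0.714) / (1.6) = -5.268
  q = (10 - (-2.5)·-5.268) / (3.5) = -0.906
Residual b − A·x = (-0.115, 0.001); ∞-norm = 0.115

0.115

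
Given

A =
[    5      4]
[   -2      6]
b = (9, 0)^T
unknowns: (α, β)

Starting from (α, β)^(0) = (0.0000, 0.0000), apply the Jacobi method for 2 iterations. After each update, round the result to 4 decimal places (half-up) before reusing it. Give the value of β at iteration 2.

0.6000

Iteration 1:
  α = (9 - (4)·0.0000) / (5) = 1.8000
  β = (0 - (-2)·0.0000) / (6) = 0.0000
Iteration 2:
  α = (9 - (4)·0.0000) / (5) = 1.8000
  β = (0 - (-2)·1.8000) / (6) = 0.6000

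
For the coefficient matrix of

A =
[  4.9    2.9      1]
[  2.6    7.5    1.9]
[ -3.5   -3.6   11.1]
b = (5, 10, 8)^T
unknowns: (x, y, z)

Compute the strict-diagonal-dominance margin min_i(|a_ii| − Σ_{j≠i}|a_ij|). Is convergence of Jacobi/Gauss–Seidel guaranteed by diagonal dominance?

row 1: |4.9| − (2.9+1) = 1
row 2: |7.5| − (2.6+1.9) = 3
row 3: |11.1| − (3.5+3.6) = 4
minimum over rows = 1 → strictly diagonally dominant (convergence guaranteed)

1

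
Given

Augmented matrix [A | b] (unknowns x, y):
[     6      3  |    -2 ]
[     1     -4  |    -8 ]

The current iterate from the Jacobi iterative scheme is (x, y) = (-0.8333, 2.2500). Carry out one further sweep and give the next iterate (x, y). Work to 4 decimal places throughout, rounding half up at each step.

(-1.4583, 1.7917)

One sweep:
  x = (-2 - (3)·2.2500) / (6) = -1.4583
  y = (-8 - (1)·-0.8333) / (-4) = 1.7917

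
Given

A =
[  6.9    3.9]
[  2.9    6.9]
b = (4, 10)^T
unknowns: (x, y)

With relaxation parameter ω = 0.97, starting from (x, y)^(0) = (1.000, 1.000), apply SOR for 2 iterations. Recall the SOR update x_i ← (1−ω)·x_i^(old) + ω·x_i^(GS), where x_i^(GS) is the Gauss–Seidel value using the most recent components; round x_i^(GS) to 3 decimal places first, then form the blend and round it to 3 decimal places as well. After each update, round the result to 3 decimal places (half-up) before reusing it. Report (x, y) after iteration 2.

Iteration 1:
  x: GS value = (4 - (3.9)·1.000) / (6.9) = 0.014;  x ← (1−ω)·1.000 + ω·0.014 = 0.044
  y: GS value = (10 - (2.9)·0.044) / (6.9) = 1.431;  y ← (1−ω)·1.000 + ω·1.431 = 1.418
Iteration 2:
  x: GS value = (4 - (3.9)·1.418) / (6.9) = -0.222;  x ← (1−ω)·0.044 + ω·-0.222 = -0.214
  y: GS value = (10 - (2.9)·-0.214) / (6.9) = 1.539;  y ← (1−ω)·1.418 + ω·1.539 = 1.535

(-0.214, 1.535)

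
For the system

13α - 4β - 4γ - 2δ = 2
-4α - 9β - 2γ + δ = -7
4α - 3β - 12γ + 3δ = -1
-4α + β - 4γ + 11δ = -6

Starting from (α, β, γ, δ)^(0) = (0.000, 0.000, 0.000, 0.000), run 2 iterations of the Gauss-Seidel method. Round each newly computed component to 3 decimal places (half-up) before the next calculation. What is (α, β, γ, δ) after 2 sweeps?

Iteration 1:
  α = (2 - (-4)·0.000 - (-4)·0.000 - (-2)·0.000) / (13) = 0.154
  β = (-7 - (-4)·0.154 - (-2)·0.000 - (1)·0.000) / (-9) = 0.709
  γ = (-1 - (4)·0.154 - (-3)·0.709 - (3)·0.000) / (-12) = -0.043
  δ = (-6 - (-4)·0.154 - (1)·0.709 - (-4)·-0.043) / (11) = -0.570
Iteration 2:
  α = (2 - (-4)·0.709 - (-4)·-0.043 - (-2)·-0.570) / (13) = 0.271
  β = (-7 - (-4)·0.271 - (-2)·-0.043 - (1)·-0.570) / (-9) = 0.604
  γ = (-1 - (4)·0.271 - (-3)·0.604 - (3)·-0.570) / (-12) = -0.120
  δ = (-6 - (-4)·0.271 - (1)·0.604 - (-4)·-0.120) / (11) = -0.545

(0.271, 0.604, -0.120, -0.545)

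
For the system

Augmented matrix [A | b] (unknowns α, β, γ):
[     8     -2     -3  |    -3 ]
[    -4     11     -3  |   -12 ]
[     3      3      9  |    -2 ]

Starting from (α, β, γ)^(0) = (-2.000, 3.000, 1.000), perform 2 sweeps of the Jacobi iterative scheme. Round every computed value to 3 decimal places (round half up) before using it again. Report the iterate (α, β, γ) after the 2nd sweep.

(-0.970, -0.970, 0.043)

Iteration 1:
  α = (-3 - (-2)·3.000 - (-3)·1.000) / (8) = 0.750
  β = (-12 - (-4)·-2.000 - (-3)·1.000) / (11) = -1.545
  γ = (-2 - (3)·-2.000 - (3)·3.000) / (9) = -0.556
Iteration 2:
  α = (-3 - (-2)·-1.545 - (-3)·-0.556) / (8) = -0.970
  β = (-12 - (-4)·0.750 - (-3)·-0.556) / (11) = -0.970
  γ = (-2 - (3)·0.750 - (3)·-1.545) / (9) = 0.043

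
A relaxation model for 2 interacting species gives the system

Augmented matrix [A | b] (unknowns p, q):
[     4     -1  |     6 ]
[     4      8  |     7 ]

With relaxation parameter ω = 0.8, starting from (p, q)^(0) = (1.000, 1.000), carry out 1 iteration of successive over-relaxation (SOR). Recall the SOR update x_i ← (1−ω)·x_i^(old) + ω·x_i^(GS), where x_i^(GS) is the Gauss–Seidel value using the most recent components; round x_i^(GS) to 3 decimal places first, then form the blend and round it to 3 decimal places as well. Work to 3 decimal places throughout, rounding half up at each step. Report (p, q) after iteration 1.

Iteration 1:
  p: GS value = (6 - (-1)·1.000) / (4) = 1.750;  p ← (1−ω)·1.000 + ω·1.750 = 1.600
  q: GS value = (7 - (4)·1.600) / (8) = 0.075;  q ← (1−ω)·1.000 + ω·0.075 = 0.260

(1.600, 0.260)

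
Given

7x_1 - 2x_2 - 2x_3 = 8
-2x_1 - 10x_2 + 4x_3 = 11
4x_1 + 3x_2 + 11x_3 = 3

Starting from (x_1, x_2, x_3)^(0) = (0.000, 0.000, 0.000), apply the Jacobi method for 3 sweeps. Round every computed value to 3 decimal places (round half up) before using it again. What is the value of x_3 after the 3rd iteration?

0.275

Iteration 1:
  x_1 = (8 - (-2)·0.000 - (-2)·0.000) / (7) = 1.143
  x_2 = (11 - (-2)·0.000 - (4)·0.000) / (-10) = -1.100
  x_3 = (3 - (4)·0.000 - (3)·0.000) / (11) = 0.273
Iteration 2:
  x_1 = (8 - (-2)·-1.100 - (-2)·0.273) / (7) = 0.907
  x_2 = (11 - (-2)·1.143 - (4)·0.273) / (-10) = -1.219
  x_3 = (3 - (4)·1.143 - (3)·-1.100) / (11) = 0.157
Iteration 3:
  x_1 = (8 - (-2)·-1.219 - (-2)·0.157) / (7) = 0.839
  x_2 = (11 - (-2)·0.907 - (4)·0.157) / (-10) = -1.219
  x_3 = (3 - (4)·0.907 - (3)·-1.219) / (11) = 0.275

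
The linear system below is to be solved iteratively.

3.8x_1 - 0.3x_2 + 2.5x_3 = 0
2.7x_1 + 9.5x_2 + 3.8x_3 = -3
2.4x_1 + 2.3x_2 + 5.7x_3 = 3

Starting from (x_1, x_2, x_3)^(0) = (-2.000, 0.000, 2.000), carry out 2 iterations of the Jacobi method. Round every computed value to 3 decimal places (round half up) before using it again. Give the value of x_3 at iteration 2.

Iteration 1:
  x_1 = (0 - (-0.3)·0.000 - (2.5)·2.000) / (3.8) = -1.316
  x_2 = (-3 - (2.7)·-2.000 - (3.8)·2.000) / (9.5) = -0.547
  x_3 = (3 - (2.4)·-2.000 - (2.3)·0.000) / (5.7) = 1.368
Iteration 2:
  x_1 = (0 - (-0.3)·-0.547 - (2.5)·1.368) / (3.8) = -0.943
  x_2 = (-3 - (2.7)·-1.316 - (3.8)·1.368) / (9.5) = -0.489
  x_3 = (3 - (2.4)·-1.316 - (2.3)·-0.547) / (5.7) = 1.301

1.301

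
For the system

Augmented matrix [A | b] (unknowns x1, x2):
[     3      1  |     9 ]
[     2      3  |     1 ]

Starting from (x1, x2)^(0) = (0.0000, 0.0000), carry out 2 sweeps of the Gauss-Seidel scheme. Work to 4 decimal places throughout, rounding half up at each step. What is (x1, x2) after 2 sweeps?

Iteration 1:
  x1 = (9 - (1)·0.0000) / (3) = 3.0000
  x2 = (1 - (2)·3.0000) / (3) = -1.6667
Iteration 2:
  x1 = (9 - (1)·-1.6667) / (3) = 3.5556
  x2 = (1 - (2)·3.5556) / (3) = -2.0371

(3.5556, -2.0371)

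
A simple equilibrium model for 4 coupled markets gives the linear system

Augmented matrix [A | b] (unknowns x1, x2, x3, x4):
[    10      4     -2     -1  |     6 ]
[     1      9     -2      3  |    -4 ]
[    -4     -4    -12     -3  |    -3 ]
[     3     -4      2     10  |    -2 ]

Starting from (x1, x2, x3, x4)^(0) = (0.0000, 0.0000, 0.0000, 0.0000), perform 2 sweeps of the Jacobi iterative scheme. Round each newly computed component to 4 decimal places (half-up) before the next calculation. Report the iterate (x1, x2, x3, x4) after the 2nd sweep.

(0.8078, -0.3889, 0.2481, -0.6078)

Iteration 1:
  x1 = (6 - (4)·0.0000 - (-2)·0.0000 - (-1)·0.0000) / (10) = 0.6000
  x2 = (-4 - (1)·0.0000 - (-2)·0.0000 - (3)·0.0000) / (9) = -0.4444
  x3 = (-3 - (-4)·0.0000 - (-4)·0.0000 - (-3)·0.0000) / (-12) = 0.2500
  x4 = (-2 - (3)·0.0000 - (-4)·0.0000 - (2)·0.0000) / (10) = -0.2000
Iteration 2:
  x1 = (6 - (4)·-0.4444 - (-2)·0.2500 - (-1)·-0.2000) / (10) = 0.8078
  x2 = (-4 - (1)·0.6000 - (-2)·0.2500 - (3)·-0.2000) / (9) = -0.3889
  x3 = (-3 - (-4)·0.6000 - (-4)·-0.4444 - (-3)·-0.2000) / (-12) = 0.2481
  x4 = (-2 - (3)·0.6000 - (-4)·-0.4444 - (2)·0.2500) / (10) = -0.6078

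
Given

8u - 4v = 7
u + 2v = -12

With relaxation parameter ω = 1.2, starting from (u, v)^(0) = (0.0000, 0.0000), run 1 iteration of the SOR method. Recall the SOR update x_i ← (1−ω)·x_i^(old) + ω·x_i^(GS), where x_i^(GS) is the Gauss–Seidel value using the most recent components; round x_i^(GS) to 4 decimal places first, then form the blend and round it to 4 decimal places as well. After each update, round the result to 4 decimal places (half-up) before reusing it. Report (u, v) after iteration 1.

Iteration 1:
  u: GS value = (7 - (-4)·0.0000) / (8) = 0.8750;  u ← (1−ω)·0.0000 + ω·0.8750 = 1.0500
  v: GS value = (-12 - (1)·1.0500) / (2) = -6.5250;  v ← (1−ω)·0.0000 + ω·-6.5250 = -7.8300

(1.0500, -7.8300)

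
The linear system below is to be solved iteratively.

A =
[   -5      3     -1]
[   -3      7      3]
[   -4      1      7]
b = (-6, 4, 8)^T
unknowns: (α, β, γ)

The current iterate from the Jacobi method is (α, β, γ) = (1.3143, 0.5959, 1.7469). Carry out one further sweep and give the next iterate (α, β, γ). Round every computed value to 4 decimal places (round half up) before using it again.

One sweep:
  α = (-6 - (3)·0.5959 - (-1)·1.7469) / (-5) = 1.2082
  β = (4 - (-3)·1.3143 - (3)·1.7469) / (7) = 0.3860
  γ = (8 - (-4)·1.3143 - (1)·0.5959) / (7) = 1.8088

(1.2082, 0.3860, 1.8088)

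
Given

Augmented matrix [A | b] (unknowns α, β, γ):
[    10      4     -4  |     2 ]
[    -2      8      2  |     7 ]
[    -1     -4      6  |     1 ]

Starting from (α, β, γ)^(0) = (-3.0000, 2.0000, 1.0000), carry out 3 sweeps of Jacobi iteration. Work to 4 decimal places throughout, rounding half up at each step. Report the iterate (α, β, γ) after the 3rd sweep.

(-0.0100, 1.0250, 0.6583)

Iteration 1:
  α = (2 - (4)·2.0000 - (-4)·1.0000) / (10) = -0.2000
  β = (7 - (-2)·-3.0000 - (2)·1.0000) / (8) = -0.1250
  γ = (1 - (-1)·-3.0000 - (-4)·2.0000) / (6) = 1.0000
Iteration 2:
  α = (2 - (4)·-0.1250 - (-4)·1.0000) / (10) = 0.6500
  β = (7 - (-2)·-0.2000 - (2)·1.0000) / (8) = 0.5750
  γ = (1 - (-1)·-0.2000 - (-4)·-0.1250) / (6) = 0.0500
Iteration 3:
  α = (2 - (4)·0.5750 - (-4)·0.0500) / (10) = -0.0100
  β = (7 - (-2)·0.6500 - (2)·0.0500) / (8) = 1.0250
  γ = (1 - (-1)·0.6500 - (-4)·0.5750) / (6) = 0.6583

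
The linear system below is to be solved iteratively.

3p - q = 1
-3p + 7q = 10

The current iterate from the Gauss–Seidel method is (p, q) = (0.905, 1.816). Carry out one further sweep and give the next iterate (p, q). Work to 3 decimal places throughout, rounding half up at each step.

One sweep:
  p = (1 - (-1)·1.816) / (3) = 0.939
  q = (10 - (-3)·0.939) / (7) = 1.831

(0.939, 1.831)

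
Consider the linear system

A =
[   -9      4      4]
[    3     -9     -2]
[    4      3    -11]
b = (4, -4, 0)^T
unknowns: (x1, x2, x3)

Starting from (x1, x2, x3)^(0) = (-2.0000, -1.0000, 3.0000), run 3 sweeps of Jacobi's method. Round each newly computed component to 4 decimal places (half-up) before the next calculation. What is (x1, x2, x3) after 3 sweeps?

(-0.1182, 0.0344, -0.2447)

Iteration 1:
  x1 = (4 - (4)·-1.0000 - (4)·3.0000) / (-9) = 0.4444
  x2 = (-4 - (3)·-2.0000 - (-2)·3.0000) / (-9) = -0.8889
  x3 = (0 - (4)·-2.0000 - (3)·-1.0000) / (-11) = -1.0000
Iteration 2:
  x1 = (4 - (4)·-0.8889 - (4)·-1.0000) / (-9) = -1.2840
  x2 = (-4 - (3)·0.4444 - (-2)·-1.0000) / (-9) = 0.8148
  x3 = (0 - (4)·0.4444 - (3)·-0.8889) / (-11) = -0.0808
Iteration 3:
  x1 = (4 - (4)·0.8148 - (4)·-0.0808) / (-9) = -0.1182
  x2 = (-4 - (3)·-1.2840 - (-2)·-0.0808) / (-9) = 0.0344
  x3 = (0 - (4)·-1.2840 - (3)·0.8148) / (-11) = -0.2447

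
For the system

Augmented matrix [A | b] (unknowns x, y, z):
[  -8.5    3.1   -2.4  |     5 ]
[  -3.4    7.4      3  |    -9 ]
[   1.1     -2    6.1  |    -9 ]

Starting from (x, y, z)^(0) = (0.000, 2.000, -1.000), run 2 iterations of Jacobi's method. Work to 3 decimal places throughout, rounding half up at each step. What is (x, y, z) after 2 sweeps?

(-0.652, -0.689, -1.818)

Iteration 1:
  x = (5 - (3.1)·2.000 - (-2.4)·-1.000) / (-8.5) = 0.424
  y = (-9 - (-3.4)·0.000 - (3)·-1.000) / (7.4) = -0.811
  z = (-9 - (1.1)·0.000 - (-2)·2.000) / (6.1) = -0.820
Iteration 2:
  x = (5 - (3.1)·-0.811 - (-2.4)·-0.820) / (-8.5) = -0.652
  y = (-9 - (-3.4)·0.424 - (3)·-0.820) / (7.4) = -0.689
  z = (-9 - (1.1)·0.424 - (-2)·-0.811) / (6.1) = -1.818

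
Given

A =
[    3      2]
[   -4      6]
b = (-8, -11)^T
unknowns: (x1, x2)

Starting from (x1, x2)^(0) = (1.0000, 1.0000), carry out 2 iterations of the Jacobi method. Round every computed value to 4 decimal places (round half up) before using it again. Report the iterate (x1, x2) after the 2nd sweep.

Iteration 1:
  x1 = (-8 - (2)·1.0000) / (3) = -3.3333
  x2 = (-11 - (-4)·1.0000) / (6) = -1.1667
Iteration 2:
  x1 = (-8 - (2)·-1.1667) / (3) = -1.8889
  x2 = (-11 - (-4)·-3.3333) / (6) = -4.0555

(-1.8889, -4.0555)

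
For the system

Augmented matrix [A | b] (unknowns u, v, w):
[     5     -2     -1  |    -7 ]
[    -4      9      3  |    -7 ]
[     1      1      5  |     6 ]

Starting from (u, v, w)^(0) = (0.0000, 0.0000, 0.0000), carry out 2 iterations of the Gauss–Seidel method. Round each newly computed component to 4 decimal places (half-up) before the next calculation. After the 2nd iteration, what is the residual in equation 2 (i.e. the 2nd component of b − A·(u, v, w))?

Iteration 1:
  u = (-7 - (-2)·0.0000 - (-1)·0.0000) / (5) = -1.4000
  v = (-7 - (-4)·-1.4000 - (3)·0.0000) / (9) = -1.4000
  w = (6 - (1)·-1.4000 - (1)·-1.4000) / (5) = 1.7600
Iteration 2:
  u = (-7 - (-2)·-1.4000 - (-1)·1.7600) / (5) = -1.6080
  v = (-7 - (-4)·-1.6080 - (3)·1.7600) / (9) = -2.0791
  w = (6 - (1)·-1.6080 - (1)·-2.0791) / (5) = 1.9374
Residual b − A·x = (-1.1808, -0.5323, 0.0001)

-0.5323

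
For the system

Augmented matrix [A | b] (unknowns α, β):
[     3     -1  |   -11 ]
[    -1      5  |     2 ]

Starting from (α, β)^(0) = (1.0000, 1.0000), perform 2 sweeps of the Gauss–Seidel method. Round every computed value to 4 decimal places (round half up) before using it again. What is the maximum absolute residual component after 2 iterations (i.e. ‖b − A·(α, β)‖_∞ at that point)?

0.0843

Iteration 1:
  α = (-11 - (-1)·1.0000) / (3) = -3.3333
  β = (2 - (-1)·-3.3333) / (5) = -0.2667
Iteration 2:
  α = (-11 - (-1)·-0.2667) / (3) = -3.7556
  β = (2 - (-1)·-3.7556) / (5) = -0.3511
Residual b − A·x = (-0.0843, -0.0001); ∞-norm = 0.0843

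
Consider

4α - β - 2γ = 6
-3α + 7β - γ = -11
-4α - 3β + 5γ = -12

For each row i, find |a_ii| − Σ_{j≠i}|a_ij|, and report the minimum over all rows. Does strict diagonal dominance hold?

row 1: |4| − (1+2) = 1
row 2: |7| − (3+1) = 3
row 3: |5| − (4+3) = -2
minimum over rows = -2 → not strictly diagonally dominant

-2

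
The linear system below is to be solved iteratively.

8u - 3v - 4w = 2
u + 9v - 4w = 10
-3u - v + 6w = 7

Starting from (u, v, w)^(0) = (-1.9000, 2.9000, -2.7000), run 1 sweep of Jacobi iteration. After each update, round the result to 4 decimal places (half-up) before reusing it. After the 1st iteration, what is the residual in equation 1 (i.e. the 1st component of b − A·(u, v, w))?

Iteration 1:
  u = (2 - (-3)·2.9000 - (-4)·-2.7000) / (8) = -0.0125
  v = (10 - (1)·-1.9000 - (-4)·-2.7000) / (9) = 0.1222
  w = (7 - (-3)·-1.9000 - (-1)·2.9000) / (6) = 0.7000
Residual b − A·x = (5.2666, 11.7127, 2.8847)

5.2666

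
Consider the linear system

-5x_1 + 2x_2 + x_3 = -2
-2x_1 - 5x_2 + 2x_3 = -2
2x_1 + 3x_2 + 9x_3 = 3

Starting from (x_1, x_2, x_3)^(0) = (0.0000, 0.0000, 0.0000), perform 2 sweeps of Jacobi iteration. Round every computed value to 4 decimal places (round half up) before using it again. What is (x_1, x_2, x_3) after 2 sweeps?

Iteration 1:
  x_1 = (-2 - (2)·0.0000 - (1)·0.0000) / (-5) = 0.4000
  x_2 = (-2 - (-2)·0.0000 - (2)·0.0000) / (-5) = 0.4000
  x_3 = (3 - (2)·0.0000 - (3)·0.0000) / (9) = 0.3333
Iteration 2:
  x_1 = (-2 - (2)·0.4000 - (1)·0.3333) / (-5) = 0.6267
  x_2 = (-2 - (-2)·0.4000 - (2)·0.3333) / (-5) = 0.3733
  x_3 = (3 - (2)·0.4000 - (3)·0.4000) / (9) = 0.1111

(0.6267, 0.3733, 0.1111)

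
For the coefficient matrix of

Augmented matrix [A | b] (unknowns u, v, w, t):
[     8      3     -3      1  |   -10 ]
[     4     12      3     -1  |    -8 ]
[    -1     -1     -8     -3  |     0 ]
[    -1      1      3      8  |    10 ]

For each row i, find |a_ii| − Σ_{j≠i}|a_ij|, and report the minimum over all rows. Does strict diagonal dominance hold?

1

row 1: |8| − (3+3+1) = 1
row 2: |12| − (4+3+1) = 4
row 3: |-8| − (1+1+3) = 3
row 4: |8| − (1+1+3) = 3
minimum over rows = 1 → strictly diagonally dominant (convergence guaranteed)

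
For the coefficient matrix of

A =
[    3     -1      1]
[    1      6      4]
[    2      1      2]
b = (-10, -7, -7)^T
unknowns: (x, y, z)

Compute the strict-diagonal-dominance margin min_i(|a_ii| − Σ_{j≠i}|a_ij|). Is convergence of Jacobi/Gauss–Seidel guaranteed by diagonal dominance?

row 1: |3| − (1+1) = 1
row 2: |6| − (1+4) = 1
row 3: |2| − (2+1) = -1
minimum over rows = -1 → not strictly diagonally dominant

-1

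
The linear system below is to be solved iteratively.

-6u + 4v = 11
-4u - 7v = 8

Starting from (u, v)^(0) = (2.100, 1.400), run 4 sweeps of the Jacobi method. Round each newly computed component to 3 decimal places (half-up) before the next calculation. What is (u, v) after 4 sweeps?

(-1.302, 0.145)

Iteration 1:
  u = (11 - (4)·1.400) / (-6) = -0.900
  v = (8 - (-4)·2.100) / (-7) = -2.343
Iteration 2:
  u = (11 - (4)·-2.343) / (-6) = -3.395
  v = (8 - (-4)·-0.900) / (-7) = -0.629
Iteration 3:
  u = (11 - (4)·-0.629) / (-6) = -2.253
  v = (8 - (-4)·-3.395) / (-7) = 0.797
Iteration 4:
  u = (11 - (4)·0.797) / (-6) = -1.302
  v = (8 - (-4)·-2.253) / (-7) = 0.145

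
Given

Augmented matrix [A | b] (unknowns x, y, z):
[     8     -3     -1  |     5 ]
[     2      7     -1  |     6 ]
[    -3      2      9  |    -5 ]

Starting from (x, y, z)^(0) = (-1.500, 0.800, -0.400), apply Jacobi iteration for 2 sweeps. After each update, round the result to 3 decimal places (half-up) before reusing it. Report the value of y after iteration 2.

0.431

Iteration 1:
  x = (5 - (-3)·0.800 - (-1)·-0.400) / (8) = 0.875
  y = (6 - (2)·-1.500 - (-1)·-0.400) / (7) = 1.229
  z = (-5 - (-3)·-1.500 - (2)·0.800) / (9) = -1.233
Iteration 2:
  x = (5 - (-3)·1.229 - (-1)·-1.233) / (8) = 0.932
  y = (6 - (2)·0.875 - (-1)·-1.233) / (7) = 0.431
  z = (-5 - (-3)·0.875 - (2)·1.229) / (9) = -0.537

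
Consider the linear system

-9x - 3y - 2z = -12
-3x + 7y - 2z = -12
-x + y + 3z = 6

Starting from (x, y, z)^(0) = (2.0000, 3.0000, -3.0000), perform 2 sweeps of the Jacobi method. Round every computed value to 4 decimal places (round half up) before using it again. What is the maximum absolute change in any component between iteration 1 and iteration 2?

1.2381

Iteration 1:
  x = (-12 - (-3)·3.0000 - (-2)·-3.0000) / (-9) = 1.0000
  y = (-12 - (-3)·2.0000 - (-2)·-3.0000) / (7) = -1.7143
  z = (6 - (-1)·2.0000 - (1)·3.0000) / (3) = 1.6667
Iteration 2:
  x = (-12 - (-3)·-1.7143 - (-2)·1.6667) / (-9) = 1.5344
  y = (-12 - (-3)·1.0000 - (-2)·1.6667) / (7) = -0.8095
  z = (6 - (-1)·1.0000 - (1)·-1.7143) / (3) = 2.9048
Change: (0.5344, 0.9048, 1.2381) → max |·| = 1.2381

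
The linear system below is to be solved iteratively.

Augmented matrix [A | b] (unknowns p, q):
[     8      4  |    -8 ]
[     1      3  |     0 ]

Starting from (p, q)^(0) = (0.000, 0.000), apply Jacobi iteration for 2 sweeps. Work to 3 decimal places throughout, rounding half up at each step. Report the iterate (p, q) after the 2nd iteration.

Iteration 1:
  p = (-8 - (4)·0.000) / (8) = -1.000
  q = (0 - (1)·0.000) / (3) = 0.000
Iteration 2:
  p = (-8 - (4)·0.000) / (8) = -1.000
  q = (0 - (1)·-1.000) / (3) = 0.333

(-1.000, 0.333)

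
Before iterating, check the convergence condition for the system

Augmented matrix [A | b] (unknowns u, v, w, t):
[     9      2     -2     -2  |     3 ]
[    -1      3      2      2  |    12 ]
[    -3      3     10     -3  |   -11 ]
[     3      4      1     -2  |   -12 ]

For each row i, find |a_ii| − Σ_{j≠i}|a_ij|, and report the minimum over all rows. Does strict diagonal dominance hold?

-6

row 1: |9| − (2+2+2) = 3
row 2: |3| − (1+2+2) = -2
row 3: |10| − (3+3+3) = 1
row 4: |-2| − (3+4+1) = -6
minimum over rows = -6 → not strictly diagonally dominant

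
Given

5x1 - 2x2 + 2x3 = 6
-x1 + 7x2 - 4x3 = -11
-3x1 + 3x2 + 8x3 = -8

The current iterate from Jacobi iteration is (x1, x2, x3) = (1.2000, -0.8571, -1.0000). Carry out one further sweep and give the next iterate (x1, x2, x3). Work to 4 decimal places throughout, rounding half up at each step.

One sweep:
  x1 = (6 - (-2)·-0.8571 - (2)·-1.0000) / (5) = 1.2572
  x2 = (-11 - (-1)·1.2000 - (-4)·-1.0000) / (7) = -1.9714
  x3 = (-8 - (-3)·1.2000 - (3)·-0.8571) / (8) = -0.2286

(1.2572, -1.9714, -0.2286)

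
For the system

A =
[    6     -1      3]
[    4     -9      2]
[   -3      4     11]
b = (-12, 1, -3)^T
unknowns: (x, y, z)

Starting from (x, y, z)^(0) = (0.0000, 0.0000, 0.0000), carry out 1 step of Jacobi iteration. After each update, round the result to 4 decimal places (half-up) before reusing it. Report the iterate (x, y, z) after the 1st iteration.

Iteration 1:
  x = (-12 - (-1)·0.0000 - (3)·0.0000) / (6) = -2.0000
  y = (1 - (4)·0.0000 - (2)·0.0000) / (-9) = -0.1111
  z = (-3 - (-3)·0.0000 - (4)·0.0000) / (11) = -0.2727

(-2.0000, -0.1111, -0.2727)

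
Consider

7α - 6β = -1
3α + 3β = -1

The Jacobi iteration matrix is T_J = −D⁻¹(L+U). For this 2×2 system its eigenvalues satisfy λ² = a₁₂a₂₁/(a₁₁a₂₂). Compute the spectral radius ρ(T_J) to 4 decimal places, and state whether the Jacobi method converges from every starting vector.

0.9258

a₁₂a₂₁/(a₁₁a₂₂) = (-6)·(3) / ((7)·(3)) = -0.857143
ρ = √|-0.857143| = √0.857143 = 0.9258
ρ < 1, so Jacobi converges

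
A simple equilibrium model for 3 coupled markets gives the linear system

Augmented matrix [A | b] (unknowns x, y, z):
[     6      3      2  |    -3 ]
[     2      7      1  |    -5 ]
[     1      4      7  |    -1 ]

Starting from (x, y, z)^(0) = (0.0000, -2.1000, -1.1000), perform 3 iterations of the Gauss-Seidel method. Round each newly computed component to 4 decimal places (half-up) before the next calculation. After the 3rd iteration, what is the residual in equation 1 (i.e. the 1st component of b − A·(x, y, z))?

Iteration 1:
  x = (-3 - (3)·-2.1000 - (2)·-1.1000) / (6) = 0.9167
  y = (-5 - (2)·0.9167 - (1)·-1.1000) / (7) = -0.8191
  z = (-1 - (1)·0.9167 - (4)·-0.8191) / (7) = 0.1942
Iteration 2:
  x = (-3 - (3)·-0.8191 - (2)·0.1942) / (6) = -0.1552
  y = (-5 - (2)·-0.1552 - (1)·0.1942) / (7) = -0.6977
  z = (-1 - (1)·-0.1552 - (4)·-0.6977) / (7) = 0.2780
Iteration 3:
  x = (-3 - (3)·-0.6977 - (2)·0.2780) / (6) = -0.2438
  y = (-5 - (2)·-0.2438 - (1)·0.2780) / (7) = -0.6843
  z = (-1 - (1)·-0.2438 - (4)·-0.6843) / (7) = 0.2830
Residual b − A·x = (-0.0503, -0.0053, 0.0000)

-0.0503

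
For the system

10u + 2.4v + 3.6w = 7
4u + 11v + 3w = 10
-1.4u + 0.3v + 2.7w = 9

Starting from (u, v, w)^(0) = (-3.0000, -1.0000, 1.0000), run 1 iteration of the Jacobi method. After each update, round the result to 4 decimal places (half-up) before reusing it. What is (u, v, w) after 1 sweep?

Iteration 1:
  u = (7 - (2.4)·-1.0000 - (3.6)·1.0000) / (10) = 0.5800
  v = (10 - (4)·-3.0000 - (3)·1.0000) / (11) = 1.7273
  w = (9 - (-1.4)·-3.0000 - (0.3)·-1.0000) / (2.7) = 1.8889

(0.5800, 1.7273, 1.8889)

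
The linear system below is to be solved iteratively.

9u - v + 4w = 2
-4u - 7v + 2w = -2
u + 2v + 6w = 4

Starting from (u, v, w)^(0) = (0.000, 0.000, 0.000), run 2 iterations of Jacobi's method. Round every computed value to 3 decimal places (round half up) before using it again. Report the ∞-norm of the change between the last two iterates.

Iteration 1:
  u = (2 - (-1)·0.000 - (4)·0.000) / (9) = 0.222
  v = (-2 - (-4)·0.000 - (2)·0.000) / (-7) = 0.286
  w = (4 - (1)·0.000 - (2)·0.000) / (6) = 0.667
Iteration 2:
  u = (2 - (-1)·0.286 - (4)·0.667) / (9) = -0.042
  v = (-2 - (-4)·0.222 - (2)·0.667) / (-7) = 0.349
  w = (4 - (1)·0.222 - (2)·0.286) / (6) = 0.534
Change: (-0.264, 0.063, -0.133) → max |·| = 0.264

0.264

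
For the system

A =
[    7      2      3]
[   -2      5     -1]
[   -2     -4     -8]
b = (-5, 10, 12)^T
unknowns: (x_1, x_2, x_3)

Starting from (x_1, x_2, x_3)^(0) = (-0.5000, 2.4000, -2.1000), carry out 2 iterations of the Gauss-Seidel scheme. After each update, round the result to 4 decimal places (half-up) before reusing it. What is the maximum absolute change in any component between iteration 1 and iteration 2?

Iteration 1:
  x_1 = (-5 - (2)·2.4000 - (3)·-2.1000) / (7) = -0.5000
  x_2 = (10 - (-2)·-0.5000 - (-1)·-2.1000) / (5) = 1.3800
  x_3 = (12 - (-2)·-0.5000 - (-4)·1.3800) / (-8) = -2.0650
Iteration 2:
  x_1 = (-5 - (2)·1.3800 - (3)·-2.0650) / (7) = -0.2236
  x_2 = (10 - (-2)·-0.2236 - (-1)·-2.0650) / (5) = 1.4976
  x_3 = (12 - (-2)·-0.2236 - (-4)·1.4976) / (-8) = -2.1929
Change: (0.2764, 0.1176, -0.1279) → max |·| = 0.2764

0.2764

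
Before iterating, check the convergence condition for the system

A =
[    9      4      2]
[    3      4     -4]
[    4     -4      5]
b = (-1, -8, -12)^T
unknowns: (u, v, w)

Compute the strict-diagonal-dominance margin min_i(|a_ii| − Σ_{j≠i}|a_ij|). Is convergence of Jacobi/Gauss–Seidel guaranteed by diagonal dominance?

-3

row 1: |9| − (4+2) = 3
row 2: |4| − (3+4) = -3
row 3: |5| − (4+4) = -3
minimum over rows = -3 → not strictly diagonally dominant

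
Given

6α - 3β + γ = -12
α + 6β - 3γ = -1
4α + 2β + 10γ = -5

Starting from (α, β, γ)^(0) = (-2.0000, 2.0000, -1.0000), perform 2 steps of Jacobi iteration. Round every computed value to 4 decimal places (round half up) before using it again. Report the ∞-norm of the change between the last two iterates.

1.3167

Iteration 1:
  α = (-12 - (-3)·2.0000 - (1)·-1.0000) / (6) = -0.8333
  β = (-1 - (1)·-2.0000 - (-3)·-1.0000) / (6) = -0.3333
  γ = (-5 - (4)·-2.0000 - (2)·2.0000) / (10) = -0.1000
Iteration 2:
  α = (-12 - (-3)·-0.3333 - (1)·-0.1000) / (6) = -2.1500
  β = (-1 - (1)·-0.8333 - (-3)·-0.1000) / (6) = -0.0778
  γ = (-5 - (4)·-0.8333 - (2)·-0.3333) / (10) = -0.1000
Change: (-1.3167, 0.2555, 0.0000) → max |·| = 1.3167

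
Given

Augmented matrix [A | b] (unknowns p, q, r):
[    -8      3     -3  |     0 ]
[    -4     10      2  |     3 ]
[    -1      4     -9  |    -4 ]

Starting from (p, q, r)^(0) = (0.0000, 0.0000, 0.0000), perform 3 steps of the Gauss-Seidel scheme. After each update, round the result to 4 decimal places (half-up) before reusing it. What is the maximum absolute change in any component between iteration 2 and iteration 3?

Iteration 1:
  p = (0 - (3)·0.0000 - (-3)·0.0000) / (-8) = 0.0000
  q = (3 - (-4)·0.0000 - (2)·0.0000) / (10) = 0.3000
  r = (-4 - (-1)·0.0000 - (4)·0.3000) / (-9) = 0.5778
Iteration 2:
  p = (0 - (3)·0.3000 - (-3)·0.5778) / (-8) = -0.1042
  q = (3 - (-4)·-0.1042 - (2)·0.5778) / (10) = 0.1428
  r = (-4 - (-1)·-0.1042 - (4)·0.1428) / (-9) = 0.5195
Iteration 3:
  p = (0 - (3)·0.1428 - (-3)·0.5195) / (-8) = -0.1413
  q = (3 - (-4)·-0.1413 - (2)·0.5195) / (10) = 0.1396
  r = (-4 - (-1)·-0.1413 - (4)·0.1396) / (-9) = 0.5222
Change: (-0.0371, -0.0032, 0.0027) → max |·| = 0.0371

0.0371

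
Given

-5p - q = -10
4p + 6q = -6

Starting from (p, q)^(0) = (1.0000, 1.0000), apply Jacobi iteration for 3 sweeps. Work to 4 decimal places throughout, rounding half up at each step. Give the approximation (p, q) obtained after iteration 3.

Iteration 1:
  p = (-10 - (-1)·1.0000) / (-5) = 1.8000
  q = (-6 - (4)·1.0000) / (6) = -1.6667
Iteration 2:
  p = (-10 - (-1)·-1.6667) / (-5) = 2.3333
  q = (-6 - (4)·1.8000) / (6) = -2.2000
Iteration 3:
  p = (-10 - (-1)·-2.2000) / (-5) = 2.4400
  q = (-6 - (4)·2.3333) / (6) = -2.5555

(2.4400, -2.5555)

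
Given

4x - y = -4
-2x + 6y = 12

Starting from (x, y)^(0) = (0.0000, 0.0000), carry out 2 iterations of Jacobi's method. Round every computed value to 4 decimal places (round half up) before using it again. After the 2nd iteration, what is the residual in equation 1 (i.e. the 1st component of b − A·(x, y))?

Iteration 1:
  x = (-4 - (-1)·0.0000) / (4) = -1.0000
  y = (12 - (-2)·0.0000) / (6) = 2.0000
Iteration 2:
  x = (-4 - (-1)·2.0000) / (4) = -0.5000
  y = (12 - (-2)·-1.0000) / (6) = 1.6667
Residual b − A·x = (-0.3333, 0.9998)

-0.3333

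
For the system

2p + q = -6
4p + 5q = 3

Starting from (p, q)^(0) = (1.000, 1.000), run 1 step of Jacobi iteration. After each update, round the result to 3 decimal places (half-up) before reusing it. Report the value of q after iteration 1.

Iteration 1:
  p = (-6 - (1)·1.000) / (2) = -3.500
  q = (3 - (4)·1.000) / (5) = -0.200

-0.200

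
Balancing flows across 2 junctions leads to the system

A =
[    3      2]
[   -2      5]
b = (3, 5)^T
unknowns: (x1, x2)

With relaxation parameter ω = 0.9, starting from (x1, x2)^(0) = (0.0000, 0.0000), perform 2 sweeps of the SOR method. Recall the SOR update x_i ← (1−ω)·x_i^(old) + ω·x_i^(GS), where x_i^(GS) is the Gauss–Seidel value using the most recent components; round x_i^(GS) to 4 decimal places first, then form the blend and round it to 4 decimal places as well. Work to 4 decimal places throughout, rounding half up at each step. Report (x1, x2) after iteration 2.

(0.2556, 1.1144)

Iteration 1:
  x1: GS value = (3 - (2)·0.0000) / (3) = 1.0000;  x1 ← (1−ω)·0.0000 + ω·1.0000 = 0.9000
  x2: GS value = (5 - (-2)·0.9000) / (5) = 1.3600;  x2 ← (1−ω)·0.0000 + ω·1.3600 = 1.2240
Iteration 2:
  x1: GS value = (3 - (2)·1.2240) / (3) = 0.1840;  x1 ← (1−ω)·0.9000 + ω·0.1840 = 0.2556
  x2: GS value = (5 - (-2)·0.2556) / (5) = 1.1022;  x2 ← (1−ω)·1.2240 + ω·1.1022 = 1.1144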